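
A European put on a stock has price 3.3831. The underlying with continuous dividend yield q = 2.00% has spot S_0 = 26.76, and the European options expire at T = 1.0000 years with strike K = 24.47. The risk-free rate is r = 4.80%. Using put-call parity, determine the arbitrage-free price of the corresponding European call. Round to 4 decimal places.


Put-call parity: C - P = S_0 * exp(-qT) - K * exp(-rT).
S_0 * exp(-qT) = 26.7600 * 0.98019867 = 26.23011650
K * exp(-rT) = 24.4700 * 0.95313379 = 23.32318377
C = P + S*exp(-qT) - K*exp(-rT)
C = 3.3831 + 26.23011650 - 23.32318377 = 6.2900

Answer: Call price = 6.2900


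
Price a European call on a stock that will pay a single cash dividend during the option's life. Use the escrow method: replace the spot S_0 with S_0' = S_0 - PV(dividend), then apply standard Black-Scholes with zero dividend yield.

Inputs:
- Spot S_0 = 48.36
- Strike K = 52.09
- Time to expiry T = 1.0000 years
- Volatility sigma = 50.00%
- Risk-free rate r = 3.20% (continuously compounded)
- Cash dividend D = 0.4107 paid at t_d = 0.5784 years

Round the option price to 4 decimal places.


Answer: Price = 8.5158

Derivation:
PV(D) = D * exp(-r * t_d) = 0.4107 * 0.98166144 = 0.40316835
S_0' = S_0 - PV(D) = 48.3600 - 0.40316835 = 47.95683165
d1 = (ln(S_0'/K) + (r + sigma^2/2)*T) / (sigma*sqrt(T)) = 0.14865655
d2 = d1 - sigma*sqrt(T) = -0.35134345
exp(-rT) = 0.96850658
N(d1) = 0.55908767; N(d2) = 0.36266535
C = S_0' * N(d1) - K * exp(-rT) * N(d2) = 47.95683165 * 0.55908767 - 52.0900 * 0.96850658 * 0.36266535 = 8.5158


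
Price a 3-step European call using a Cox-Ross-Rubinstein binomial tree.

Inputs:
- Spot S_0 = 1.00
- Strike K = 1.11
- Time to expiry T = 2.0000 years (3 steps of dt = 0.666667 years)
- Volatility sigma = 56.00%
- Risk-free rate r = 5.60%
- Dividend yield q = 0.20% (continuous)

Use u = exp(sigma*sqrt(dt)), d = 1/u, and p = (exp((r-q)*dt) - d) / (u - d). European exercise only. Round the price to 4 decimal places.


dt = T/N = 0.666667
u = exp(sigma*sqrt(dt)) = 1.579705; d = 1/u = 0.633030
p = (exp((r-q)*dt) - d) / (u - d) = 0.426362
Discount per step: exp(-r*dt) = 0.963355
Stock lattice S(k, i) with i counting down-moves:
  k=0: S(0,0) = 1.0000
  k=1: S(1,0) = 1.5797; S(1,1) = 0.6330
  k=2: S(2,0) = 2.4955; S(2,1) = 1.0000; S(2,2) = 0.4007
  k=3: S(3,0) = 3.9421; S(3,1) = 1.5797; S(3,2) = 0.6330; S(3,3) = 0.2537
Terminal payoffs V(N, i) = max(S_T - K, 0):
  V(3,0) = 2.832103; V(3,1) = 0.469705; V(3,2) = 0.000000; V(3,3) = 0.000000
Backward induction: V(k, i) = exp(-r*dt) * [p * V(k+1, i) + (1-p) * V(k+1, i+1)].
  V(2,0) = exp(-r*dt) * [p*2.832103 + (1-p)*0.469705] = 1.422819
  V(2,1) = exp(-r*dt) * [p*0.469705 + (1-p)*0.000000] = 0.192926
  V(2,2) = exp(-r*dt) * [p*0.000000 + (1-p)*0.000000] = 0.000000
  V(1,0) = exp(-r*dt) * [p*1.422819 + (1-p)*0.192926] = 0.691019
  V(1,1) = exp(-r*dt) * [p*0.192926 + (1-p)*0.000000] = 0.079242
  V(0,0) = exp(-r*dt) * [p*0.691019 + (1-p)*0.079242] = 0.327618

Answer: Price = V(0,0) = 0.3276


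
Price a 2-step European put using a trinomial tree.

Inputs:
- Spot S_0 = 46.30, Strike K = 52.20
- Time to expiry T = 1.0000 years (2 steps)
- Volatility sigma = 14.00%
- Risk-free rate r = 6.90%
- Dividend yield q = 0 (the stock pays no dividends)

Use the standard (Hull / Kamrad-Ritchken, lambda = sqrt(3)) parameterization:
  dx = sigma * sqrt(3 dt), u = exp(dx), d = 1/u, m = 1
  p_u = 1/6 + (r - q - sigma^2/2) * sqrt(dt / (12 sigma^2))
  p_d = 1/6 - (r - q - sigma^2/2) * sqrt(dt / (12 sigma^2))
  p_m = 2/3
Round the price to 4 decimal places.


Answer: Price = V(0,0) = 4.1073

Derivation:
dt = T/N = 0.500000; dx = sigma*sqrt(3*dt) = 0.171464
u = exp(dx) = 1.187042; d = 1/u = 0.842430
p_u = 0.252982, p_m = 0.666667, p_d = 0.080351
Discount per step: exp(-r*dt) = 0.966088
Stock lattice S(k, j) with j the centered position index:
  k=0: S(0,+0) = 46.3000
  k=1: S(1,-1) = 39.0045; S(1,+0) = 46.3000; S(1,+1) = 54.9600
  k=2: S(2,-2) = 32.8586; S(2,-1) = 39.0045; S(2,+0) = 46.3000; S(2,+1) = 54.9600; S(2,+2) = 65.2399
Terminal payoffs V(N, j) = max(K - S_T, 0):
  V(2,-2) = 19.341404; V(2,-1) = 13.195474; V(2,+0) = 5.900000; V(2,+1) = 0.000000; V(2,+2) = 0.000000
Backward induction: V(k, j) = exp(-r*dt) * [p_u * V(k+1, j+1) + p_m * V(k+1, j) + p_d * V(k+1, j-1)]
  V(1,-1) = exp(-r*dt) * [p_u*5.900000 + p_m*13.195474 + p_d*19.341404] = 11.442045
  V(1,+0) = exp(-r*dt) * [p_u*0.000000 + p_m*5.900000 + p_d*13.195474] = 4.824266
  V(1,+1) = exp(-r*dt) * [p_u*0.000000 + p_m*0.000000 + p_d*5.900000] = 0.457996
  V(0,+0) = exp(-r*dt) * [p_u*0.457996 + p_m*4.824266 + p_d*11.442045] = 4.107252


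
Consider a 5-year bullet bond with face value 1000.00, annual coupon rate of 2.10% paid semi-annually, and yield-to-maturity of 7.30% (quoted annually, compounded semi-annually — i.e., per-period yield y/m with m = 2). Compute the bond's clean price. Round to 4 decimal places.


Coupon per period c = face * coupon_rate / m = 10.500000
Periods per year m = 2; per-period yield y/m = 0.036500
Number of cashflows N = 10
Cashflows (t years, CF_t, discount factor 1/(1+y/m)^(m*t), PV):
  t = 0.5000: CF_t = 10.500000, DF = 0.964785, PV = 10.130246
  t = 1.0000: CF_t = 10.500000, DF = 0.930811, PV = 9.773513
  t = 1.5000: CF_t = 10.500000, DF = 0.898033, PV = 9.429342
  t = 2.0000: CF_t = 10.500000, DF = 0.866409, PV = 9.097291
  t = 2.5000: CF_t = 10.500000, DF = 0.835898, PV = 8.776933
  t = 3.0000: CF_t = 10.500000, DF = 0.806462, PV = 8.467856
  t = 3.5000: CF_t = 10.500000, DF = 0.778063, PV = 8.169663
  t = 4.0000: CF_t = 10.500000, DF = 0.750664, PV = 7.881971
  t = 4.5000: CF_t = 10.500000, DF = 0.724230, PV = 7.604410
  t = 5.0000: CF_t = 1010.500000, DF = 0.698726, PV = 706.062675
Price P = sum_t PV_t = 785.393899

Answer: Price = 785.3939


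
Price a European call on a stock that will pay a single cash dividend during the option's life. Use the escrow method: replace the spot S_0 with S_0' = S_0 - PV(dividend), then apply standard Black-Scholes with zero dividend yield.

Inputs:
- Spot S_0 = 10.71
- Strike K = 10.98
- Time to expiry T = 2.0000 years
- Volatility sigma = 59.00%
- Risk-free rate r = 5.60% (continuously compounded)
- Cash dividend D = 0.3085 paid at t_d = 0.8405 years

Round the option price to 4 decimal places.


Answer: Price = 3.5795

Derivation:
PV(D) = D * exp(-r * t_d) = 0.3085 * 0.95402252 = 0.29431595
S_0' = S_0 - PV(D) = 10.7100 - 0.29431595 = 10.41568405
d1 = (ln(S_0'/K) + (r + sigma^2/2)*T) / (sigma*sqrt(T)) = 0.48818810
d2 = d1 - sigma*sqrt(T) = -0.34619790
exp(-rT) = 0.89404426
N(d1) = 0.68729169; N(d2) = 0.36459700
C = S_0' * N(d1) - K * exp(-rT) * N(d2) = 10.41568405 * 0.68729169 - 10.9800 * 0.89404426 * 0.36459700 = 3.5795


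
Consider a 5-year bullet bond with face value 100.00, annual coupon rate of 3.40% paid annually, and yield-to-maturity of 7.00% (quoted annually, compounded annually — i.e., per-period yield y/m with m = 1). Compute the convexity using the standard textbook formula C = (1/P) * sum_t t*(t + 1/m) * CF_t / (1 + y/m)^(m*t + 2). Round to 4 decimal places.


Coupon per period c = face * coupon_rate / m = 3.400000
Periods per year m = 1; per-period yield y/m = 0.070000
Number of cashflows N = 5
Cashflows (t years, CF_t, discount factor 1/(1+y/m)^(m*t), PV):
  t = 1.0000: CF_t = 3.400000, DF = 0.934579, PV = 3.177570
  t = 2.0000: CF_t = 3.400000, DF = 0.873439, PV = 2.969692
  t = 3.0000: CF_t = 3.400000, DF = 0.816298, PV = 2.775413
  t = 4.0000: CF_t = 3.400000, DF = 0.762895, PV = 2.593844
  t = 5.0000: CF_t = 103.400000, DF = 0.712986, PV = 73.722771
Price P = sum_t PV_t = 85.239289
Convexity numerator sum_t t*(t + 1/m) * CF_t / (1+y/m)^(m*t + 2):
  t = 1.0000: term = 5.550826
  t = 2.0000: term = 15.563062
  t = 3.0000: term = 29.089836
  t = 4.0000: term = 45.311271
  t = 5.0000: term = 1931.769699
Convexity = (1/P) * sum = 2027.284695 / 85.239289 = 23.783454

Answer: Convexity = 23.7835


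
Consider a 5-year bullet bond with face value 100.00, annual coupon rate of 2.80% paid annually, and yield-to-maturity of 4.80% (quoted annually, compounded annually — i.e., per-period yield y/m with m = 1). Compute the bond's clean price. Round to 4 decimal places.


Answer: Price = 91.2930

Derivation:
Coupon per period c = face * coupon_rate / m = 2.800000
Periods per year m = 1; per-period yield y/m = 0.048000
Number of cashflows N = 5
Cashflows (t years, CF_t, discount factor 1/(1+y/m)^(m*t), PV):
  t = 1.0000: CF_t = 2.800000, DF = 0.954198, PV = 2.671756
  t = 2.0000: CF_t = 2.800000, DF = 0.910495, PV = 2.549385
  t = 3.0000: CF_t = 2.800000, DF = 0.868793, PV = 2.432619
  t = 4.0000: CF_t = 2.800000, DF = 0.829001, PV = 2.321202
  t = 5.0000: CF_t = 102.800000, DF = 0.791031, PV = 81.318002
Price P = sum_t PV_t = 91.292965


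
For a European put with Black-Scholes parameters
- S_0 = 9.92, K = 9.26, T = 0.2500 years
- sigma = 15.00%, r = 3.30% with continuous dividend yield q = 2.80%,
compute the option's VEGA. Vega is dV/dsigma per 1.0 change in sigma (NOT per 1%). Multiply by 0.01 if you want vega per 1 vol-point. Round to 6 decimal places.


Answer: Vega = 1.224984

Derivation:
d1 = 0.9721516352; d2 = 0.8971516352
phi(d1) = 0.2487074596; exp(-qT) = 0.9930244429; exp(-rT) = 0.9917839379
Vega = S * exp(-qT) * phi(d1) * sqrt(T) = 9.9200 * 0.9930244429 * 0.2487074596 * 0.5000000000 = 1.224984


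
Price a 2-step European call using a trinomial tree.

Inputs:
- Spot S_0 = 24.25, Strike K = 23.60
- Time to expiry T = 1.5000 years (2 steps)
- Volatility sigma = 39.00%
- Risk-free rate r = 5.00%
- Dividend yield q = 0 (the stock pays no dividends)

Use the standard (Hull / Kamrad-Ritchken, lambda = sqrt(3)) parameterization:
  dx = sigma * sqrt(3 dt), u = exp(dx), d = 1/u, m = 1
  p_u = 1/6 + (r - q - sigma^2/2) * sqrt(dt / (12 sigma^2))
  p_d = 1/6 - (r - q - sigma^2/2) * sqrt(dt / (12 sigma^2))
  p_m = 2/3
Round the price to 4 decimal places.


Answer: Price = V(0,0) = 5.1360

Derivation:
dt = T/N = 0.750000; dx = sigma*sqrt(3*dt) = 0.585000
u = exp(dx) = 1.794991; d = 1/u = 0.557106
p_u = 0.149968, p_m = 0.666667, p_d = 0.183365
Discount per step: exp(-r*dt) = 0.963194
Stock lattice S(k, j) with j the centered position index:
  k=0: S(0,+0) = 24.2500
  k=1: S(1,-1) = 13.5098; S(1,+0) = 24.2500; S(1,+1) = 43.5285
  k=2: S(2,-2) = 7.5264; S(2,-1) = 13.5098; S(2,+0) = 24.2500; S(2,+1) = 43.5285; S(2,+2) = 78.1333
Terminal payoffs V(N, j) = max(S_T - K, 0):
  V(2,-2) = 0.000000; V(2,-1) = 0.000000; V(2,+0) = 0.650000; V(2,+1) = 19.928531; V(2,+2) = 54.533321
Backward induction: V(k, j) = exp(-r*dt) * [p_u * V(k+1, j+1) + p_m * V(k+1, j) + p_d * V(k+1, j-1)]
  V(1,-1) = exp(-r*dt) * [p_u*0.650000 + p_m*0.000000 + p_d*0.000000] = 0.093891
  V(1,+0) = exp(-r*dt) * [p_u*19.928531 + p_m*0.650000 + p_d*0.000000] = 3.296027
  V(1,+1) = exp(-r*dt) * [p_u*54.533321 + p_m*19.928531 + p_d*0.650000] = 20.788746
  V(0,+0) = exp(-r*dt) * [p_u*20.788746 + p_m*3.296027 + p_d*0.093891] = 5.135958


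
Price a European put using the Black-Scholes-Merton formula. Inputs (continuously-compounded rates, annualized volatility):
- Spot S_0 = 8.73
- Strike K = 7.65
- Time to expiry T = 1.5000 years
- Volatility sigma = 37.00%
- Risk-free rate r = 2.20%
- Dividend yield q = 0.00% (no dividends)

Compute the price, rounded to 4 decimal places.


d1 = (ln(S/K) + (r - q + 0.5*sigma^2) * T) / (sigma * sqrt(T)) = 0.59082293
d2 = d1 - sigma * sqrt(T) = 0.13766733
exp(-rT) = 0.96753856; exp(-qT) = 1.00000000
P = K * exp(-rT) * N(-d2) - S_0 * exp(-qT) * N(-d1)
N(-d1) = 0.27731953; N(-d2) = 0.44525167
P = 7.6500 * 0.96753856 * 0.44525167 - 8.7300 * 1.00000000 * 0.27731953 = 0.8746

Answer: Price = 0.8746


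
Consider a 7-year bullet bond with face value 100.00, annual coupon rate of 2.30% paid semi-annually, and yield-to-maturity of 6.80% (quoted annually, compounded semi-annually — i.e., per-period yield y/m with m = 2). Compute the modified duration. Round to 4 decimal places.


Coupon per period c = face * coupon_rate / m = 1.150000
Periods per year m = 2; per-period yield y/m = 0.034000
Number of cashflows N = 14
Cashflows (t years, CF_t, discount factor 1/(1+y/m)^(m*t), PV):
  t = 0.5000: CF_t = 1.150000, DF = 0.967118, PV = 1.112186
  t = 1.0000: CF_t = 1.150000, DF = 0.935317, PV = 1.075615
  t = 1.5000: CF_t = 1.150000, DF = 0.904562, PV = 1.040246
  t = 2.0000: CF_t = 1.150000, DF = 0.874818, PV = 1.006041
  t = 2.5000: CF_t = 1.150000, DF = 0.846052, PV = 0.972960
  t = 3.0000: CF_t = 1.150000, DF = 0.818233, PV = 0.940967
  t = 3.5000: CF_t = 1.150000, DF = 0.791327, PV = 0.910027
  t = 4.0000: CF_t = 1.150000, DF = 0.765307, PV = 0.880103
  t = 4.5000: CF_t = 1.150000, DF = 0.740142, PV = 0.851163
  t = 5.0000: CF_t = 1.150000, DF = 0.715805, PV = 0.823176
  t = 5.5000: CF_t = 1.150000, DF = 0.692268, PV = 0.796108
  t = 6.0000: CF_t = 1.150000, DF = 0.669505, PV = 0.769930
  t = 6.5000: CF_t = 1.150000, DF = 0.647490, PV = 0.744613
  t = 7.0000: CF_t = 101.150000, DF = 0.626199, PV = 63.340042
Price P = sum_t PV_t = 75.263177
First compute Macaulay numerator sum_t t * PV_t:
  t * PV_t at t = 0.5000: 0.556093
  t * PV_t at t = 1.0000: 1.075615
  t * PV_t at t = 1.5000: 1.560370
  t * PV_t at t = 2.0000: 2.012082
  t * PV_t at t = 2.5000: 2.432401
  t * PV_t at t = 3.0000: 2.822902
  t * PV_t at t = 3.5000: 3.185093
  t * PV_t at t = 4.0000: 3.520412
  t * PV_t at t = 4.5000: 3.830236
  t * PV_t at t = 5.0000: 4.115878
  t * PV_t at t = 5.5000: 4.378593
  t * PV_t at t = 6.0000: 4.619581
  t * PV_t at t = 6.5000: 4.839987
  t * PV_t at t = 7.0000: 443.380291
Macaulay duration D = 482.329534 / 75.263177 = 6.408573
Modified duration = D / (1 + y/m) = 6.408573 / (1 + 0.034000) = 6.197846

Answer: Modified duration = 6.1978


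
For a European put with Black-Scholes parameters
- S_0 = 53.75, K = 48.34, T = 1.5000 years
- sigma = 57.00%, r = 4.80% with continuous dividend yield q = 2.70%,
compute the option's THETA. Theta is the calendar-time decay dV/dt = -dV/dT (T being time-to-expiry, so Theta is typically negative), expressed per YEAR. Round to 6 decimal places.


Answer: Theta = -3.325584

Derivation:
d1 = 0.5461349266; d2 = -0.1519696501
phi(d1) = 0.3436710902; exp(-qT) = 0.9603091645; exp(-rT) = 0.9305308958
Theta = -S*exp(-qT)*phi(d1)*sigma/(2*sqrt(T)) + r*K*exp(-rT)*N(-d2) - q*S*exp(-qT)*N(-d1)
N(-d1) = 0.2924865965; N(-d2) = 0.5603945634; sqrt(T) = 1.2247448714
Term 1 = -53.7500 * 0.9603091645 * 0.3436710902 * 0.5700 / (2 * 1.2247448714) = -4.1279247634
Term 2 = 0.0480 * 48.3400 * 0.9305308958 * 0.5603945634 = 1.2099644044
Term 3 = -0.0270 * 53.7500 * 0.9603091645 * 0.2924865965 = -0.4076235577
Theta = -4.1279247634 + (1.2099644044) + (-0.4076235577) = -3.325584


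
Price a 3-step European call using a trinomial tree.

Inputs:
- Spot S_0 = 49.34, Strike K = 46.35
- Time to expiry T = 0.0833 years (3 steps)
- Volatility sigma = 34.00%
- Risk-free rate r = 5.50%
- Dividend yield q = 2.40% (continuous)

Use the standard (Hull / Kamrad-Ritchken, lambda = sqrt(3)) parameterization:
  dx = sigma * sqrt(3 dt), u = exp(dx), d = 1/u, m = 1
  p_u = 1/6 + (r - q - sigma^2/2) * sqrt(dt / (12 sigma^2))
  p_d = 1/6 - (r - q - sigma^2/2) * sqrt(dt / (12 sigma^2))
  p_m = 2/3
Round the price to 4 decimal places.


dt = T/N = 0.027767; dx = sigma*sqrt(3*dt) = 0.098130
u = exp(dx) = 1.103106; d = 1/u = 0.906531
p_u = 0.162875, p_m = 0.666667, p_d = 0.170458
Discount per step: exp(-r*dt) = 0.998474
Stock lattice S(k, j) with j the centered position index:
  k=0: S(0,+0) = 49.3400
  k=1: S(1,-1) = 44.7282; S(1,+0) = 49.3400; S(1,+1) = 54.4273
  k=2: S(2,-2) = 40.5475; S(2,-1) = 44.7282; S(2,+0) = 49.3400; S(2,+1) = 54.4273; S(2,+2) = 60.0390
  k=3: S(3,-3) = 36.7576; S(3,-2) = 40.5475; S(3,-1) = 44.7282; S(3,+0) = 49.3400; S(3,+1) = 54.4273; S(3,+2) = 60.0390; S(3,+3) = 66.2294
Terminal payoffs V(N, j) = max(S_T - K, 0):
  V(3,-3) = 0.000000; V(3,-2) = 0.000000; V(3,-1) = 0.000000; V(3,+0) = 2.990000; V(3,+1) = 8.077254; V(3,+2) = 13.689035; V(3,+3) = 19.879425
Backward induction: V(k, j) = exp(-r*dt) * [p_u * V(k+1, j+1) + p_m * V(k+1, j) + p_d * V(k+1, j-1)]
  V(2,-2) = exp(-r*dt) * [p_u*0.000000 + p_m*0.000000 + p_d*0.000000] = 0.000000
  V(2,-1) = exp(-r*dt) * [p_u*2.990000 + p_m*0.000000 + p_d*0.000000] = 0.486253
  V(2,+0) = exp(-r*dt) * [p_u*8.077254 + p_m*2.990000 + p_d*0.000000] = 3.303867
  V(2,+1) = exp(-r*dt) * [p_u*13.689035 + p_m*8.077254 + p_d*2.990000] = 8.111711
  V(2,+2) = exp(-r*dt) * [p_u*19.879425 + p_m*13.689035 + p_d*8.077254] = 13.719752
  V(1,-1) = exp(-r*dt) * [p_u*3.303867 + p_m*0.486253 + p_d*0.000000] = 0.860970
  V(1,+0) = exp(-r*dt) * [p_u*8.111711 + p_m*3.303867 + p_d*0.486253] = 3.601155
  V(1,+1) = exp(-r*dt) * [p_u*13.719752 + p_m*8.111711 + p_d*3.303867] = 8.193062
  V(0,+0) = exp(-r*dt) * [p_u*8.193062 + p_m*3.601155 + p_d*0.860970] = 3.876051

Answer: Price = V(0,0) = 3.8761


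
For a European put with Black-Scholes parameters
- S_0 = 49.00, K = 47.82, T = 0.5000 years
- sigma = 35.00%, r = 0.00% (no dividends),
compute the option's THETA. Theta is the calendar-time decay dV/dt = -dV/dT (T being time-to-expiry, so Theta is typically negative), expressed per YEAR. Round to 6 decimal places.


Answer: Theta = -4.719916

Derivation:
d1 = 0.2222389584; d2 = -0.0252484150
phi(d1) = 0.3892110216; exp(-qT) = 1.0000000000; exp(-rT) = 1.0000000000
Theta = -S*exp(-qT)*phi(d1)*sigma/(2*sqrt(T)) + r*K*exp(-rT)*N(-d2) - q*S*exp(-qT)*N(-d1)
N(-d1) = 0.4120639340; N(-d2) = 0.5100715902; sqrt(T) = 0.7071067812
Term 1 = -49.0000 * 1.0000000000 * 0.3892110216 * 0.3500 / (2 * 0.7071067812) = -4.7199158585
Term 2 = 0.0000 * 47.8200 * 1.0000000000 * 0.5100715902 = 0.0000000000
Term 3 = 0 (no dividend yield, q = 0)
Theta = -4.7199158585 + (0.0000000000) + (0.0000000000) = -4.719916


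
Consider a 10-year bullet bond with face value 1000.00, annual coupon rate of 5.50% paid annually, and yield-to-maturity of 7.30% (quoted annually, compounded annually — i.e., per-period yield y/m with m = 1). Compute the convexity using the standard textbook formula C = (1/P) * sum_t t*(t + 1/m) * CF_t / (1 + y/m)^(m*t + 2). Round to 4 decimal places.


Coupon per period c = face * coupon_rate / m = 55.000000
Periods per year m = 1; per-period yield y/m = 0.073000
Number of cashflows N = 10
Cashflows (t years, CF_t, discount factor 1/(1+y/m)^(m*t), PV):
  t = 1.0000: CF_t = 55.000000, DF = 0.931966, PV = 51.258155
  t = 2.0000: CF_t = 55.000000, DF = 0.868561, PV = 47.770880
  t = 3.0000: CF_t = 55.000000, DF = 0.809470, PV = 44.520858
  t = 4.0000: CF_t = 55.000000, DF = 0.754399, PV = 41.491946
  t = 5.0000: CF_t = 55.000000, DF = 0.703075, PV = 38.669101
  t = 6.0000: CF_t = 55.000000, DF = 0.655242, PV = 36.038305
  t = 7.0000: CF_t = 55.000000, DF = 0.610663, PV = 33.586491
  t = 8.0000: CF_t = 55.000000, DF = 0.569118, PV = 31.301483
  t = 9.0000: CF_t = 55.000000, DF = 0.530399, PV = 29.171932
  t = 10.0000: CF_t = 1055.000000, DF = 0.494314, PV = 521.501113
Price P = sum_t PV_t = 875.310265
Convexity numerator sum_t t*(t + 1/m) * CF_t / (1+y/m)^(m*t + 2):
  t = 1.0000: term = 89.041716
  t = 2.0000: term = 248.951675
  t = 3.0000: term = 464.029216
  t = 4.0000: term = 720.766102
  t = 5.0000: term = 1007.594737
  t = 6.0000: term = 1314.662285
  t = 7.0000: term = 1633.628189
  t = 8.0000: term = 1957.482852
  t = 9.0000: term = 2280.385429
  t = 10.0000: term = 49825.134669
Convexity = (1/P) * sum = 59541.676871 / 875.310265 = 68.023510

Answer: Convexity = 68.0235


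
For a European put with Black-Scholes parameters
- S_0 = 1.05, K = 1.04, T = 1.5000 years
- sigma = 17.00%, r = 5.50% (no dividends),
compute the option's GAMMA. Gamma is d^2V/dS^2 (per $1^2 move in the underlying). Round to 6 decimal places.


d1 = 0.5463056197; d2 = 0.3380989916
phi(d1) = 0.3436390491; exp(-qT) = 1.0000000000; exp(-rT) = 0.9208114379
Gamma = exp(-qT) * phi(d1) / (S * sigma * sqrt(T)) = 1.0000000000 * 0.3436390491 / (1.0500 * 0.1700 * 1.2247448714) = 1.571877

Answer: Gamma = 1.571877


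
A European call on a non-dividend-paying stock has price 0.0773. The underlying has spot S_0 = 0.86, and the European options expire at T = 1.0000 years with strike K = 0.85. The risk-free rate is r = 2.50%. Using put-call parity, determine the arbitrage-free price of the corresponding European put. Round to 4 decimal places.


Put-call parity: C - P = S_0 * exp(-qT) - K * exp(-rT).
S_0 * exp(-qT) = 0.8600 * 1.00000000 = 0.86000000
K * exp(-rT) = 0.8500 * 0.97530991 = 0.82901343
P = C - S*exp(-qT) + K*exp(-rT)
P = 0.0773 - 0.86000000 + 0.82901343 = 0.0463

Answer: Put price = 0.0463


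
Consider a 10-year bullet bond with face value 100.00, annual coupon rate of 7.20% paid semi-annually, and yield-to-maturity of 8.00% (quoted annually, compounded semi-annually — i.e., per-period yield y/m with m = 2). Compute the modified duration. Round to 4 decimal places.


Coupon per period c = face * coupon_rate / m = 3.600000
Periods per year m = 2; per-period yield y/m = 0.040000
Number of cashflows N = 20
Cashflows (t years, CF_t, discount factor 1/(1+y/m)^(m*t), PV):
  t = 0.5000: CF_t = 3.600000, DF = 0.961538, PV = 3.461538
  t = 1.0000: CF_t = 3.600000, DF = 0.924556, PV = 3.328402
  t = 1.5000: CF_t = 3.600000, DF = 0.888996, PV = 3.200387
  t = 2.0000: CF_t = 3.600000, DF = 0.854804, PV = 3.077295
  t = 2.5000: CF_t = 3.600000, DF = 0.821927, PV = 2.958938
  t = 3.0000: CF_t = 3.600000, DF = 0.790315, PV = 2.845132
  t = 3.5000: CF_t = 3.600000, DF = 0.759918, PV = 2.735704
  t = 4.0000: CF_t = 3.600000, DF = 0.730690, PV = 2.630485
  t = 4.5000: CF_t = 3.600000, DF = 0.702587, PV = 2.529312
  t = 5.0000: CF_t = 3.600000, DF = 0.675564, PV = 2.432031
  t = 5.5000: CF_t = 3.600000, DF = 0.649581, PV = 2.338491
  t = 6.0000: CF_t = 3.600000, DF = 0.624597, PV = 2.248549
  t = 6.5000: CF_t = 3.600000, DF = 0.600574, PV = 2.162067
  t = 7.0000: CF_t = 3.600000, DF = 0.577475, PV = 2.078910
  t = 7.5000: CF_t = 3.600000, DF = 0.555265, PV = 1.998952
  t = 8.0000: CF_t = 3.600000, DF = 0.533908, PV = 1.922069
  t = 8.5000: CF_t = 3.600000, DF = 0.513373, PV = 1.848144
  t = 9.0000: CF_t = 3.600000, DF = 0.493628, PV = 1.777061
  t = 9.5000: CF_t = 3.600000, DF = 0.474642, PV = 1.708713
  t = 10.0000: CF_t = 103.600000, DF = 0.456387, PV = 47.281688
Price P = sum_t PV_t = 94.563869
First compute Macaulay numerator sum_t t * PV_t:
  t * PV_t at t = 0.5000: 1.730769
  t * PV_t at t = 1.0000: 3.328402
  t * PV_t at t = 1.5000: 4.800580
  t * PV_t at t = 2.0000: 6.154590
  t * PV_t at t = 2.5000: 7.397344
  t * PV_t at t = 3.0000: 8.535397
  t * PV_t at t = 3.5000: 9.574964
  t * PV_t at t = 4.0000: 10.521939
  t * PV_t at t = 4.5000: 11.381905
  t * PV_t at t = 5.0000: 12.160155
  t * PV_t at t = 5.5000: 12.861702
  t * PV_t at t = 6.0000: 13.491296
  t * PV_t at t = 6.5000: 14.053434
  t * PV_t at t = 7.0000: 14.552372
  t * PV_t at t = 7.5000: 14.992142
  t * PV_t at t = 8.0000: 15.376555
  t * PV_t at t = 8.5000: 15.709221
  t * PV_t at t = 9.0000: 15.993551
  t * PV_t at t = 9.5000: 16.232771
  t * PV_t at t = 10.0000: 472.816876
Macaulay duration D = 681.665968 / 94.563869 = 7.208524
Modified duration = D / (1 + y/m) = 7.208524 / (1 + 0.040000) = 6.931274

Answer: Modified duration = 6.9313


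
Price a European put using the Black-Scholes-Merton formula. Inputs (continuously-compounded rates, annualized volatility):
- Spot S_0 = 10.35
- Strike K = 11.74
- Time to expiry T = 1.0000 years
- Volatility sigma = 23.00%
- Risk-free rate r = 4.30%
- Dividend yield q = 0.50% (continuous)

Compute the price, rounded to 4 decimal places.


d1 = (ln(S/K) + (r - q + 0.5*sigma^2) * T) / (sigma * sqrt(T)) = -0.26767519
d2 = d1 - sigma * sqrt(T) = -0.49767519
exp(-rT) = 0.95791139; exp(-qT) = 0.99501248
P = K * exp(-rT) * N(-d2) - S_0 * exp(-qT) * N(-d1)
N(-d1) = 0.60552533; N(-d2) = 0.69064350
P = 11.7400 * 0.95791139 * 0.69064350 - 10.3500 * 0.99501248 * 0.60552533 = 1.5310

Answer: Price = 1.5310


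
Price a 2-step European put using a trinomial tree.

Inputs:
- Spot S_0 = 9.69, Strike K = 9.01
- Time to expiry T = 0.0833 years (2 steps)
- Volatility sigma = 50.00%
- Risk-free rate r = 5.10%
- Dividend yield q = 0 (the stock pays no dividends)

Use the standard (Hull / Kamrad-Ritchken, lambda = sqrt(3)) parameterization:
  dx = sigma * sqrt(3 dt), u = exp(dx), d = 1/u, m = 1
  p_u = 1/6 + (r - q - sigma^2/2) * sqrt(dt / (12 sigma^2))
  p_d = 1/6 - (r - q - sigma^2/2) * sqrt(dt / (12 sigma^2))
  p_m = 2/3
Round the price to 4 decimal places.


dt = T/N = 0.041650; dx = sigma*sqrt(3*dt) = 0.176741
u = exp(dx) = 1.193322; d = 1/u = 0.837997
p_u = 0.157947, p_m = 0.666667, p_d = 0.175386
Discount per step: exp(-r*dt) = 0.997878
Stock lattice S(k, j) with j the centered position index:
  k=0: S(0,+0) = 9.6900
  k=1: S(1,-1) = 8.1202; S(1,+0) = 9.6900; S(1,+1) = 11.5633
  k=2: S(2,-2) = 6.8047; S(2,-1) = 8.1202; S(2,+0) = 9.6900; S(2,+1) = 11.5633; S(2,+2) = 13.7987
Terminal payoffs V(N, j) = max(K - S_T, 0):
  V(2,-2) = 2.205312; V(2,-1) = 0.889814; V(2,+0) = 0.000000; V(2,+1) = 0.000000; V(2,+2) = 0.000000
Backward induction: V(k, j) = exp(-r*dt) * [p_u * V(k+1, j+1) + p_m * V(k+1, j) + p_d * V(k+1, j-1)]
  V(1,-1) = exp(-r*dt) * [p_u*0.000000 + p_m*0.889814 + p_d*2.205312] = 0.977910
  V(1,+0) = exp(-r*dt) * [p_u*0.000000 + p_m*0.000000 + p_d*0.889814] = 0.155730
  V(1,+1) = exp(-r*dt) * [p_u*0.000000 + p_m*0.000000 + p_d*0.000000] = 0.000000
  V(0,+0) = exp(-r*dt) * [p_u*0.000000 + p_m*0.155730 + p_d*0.977910] = 0.274747

Answer: Price = V(0,0) = 0.2747


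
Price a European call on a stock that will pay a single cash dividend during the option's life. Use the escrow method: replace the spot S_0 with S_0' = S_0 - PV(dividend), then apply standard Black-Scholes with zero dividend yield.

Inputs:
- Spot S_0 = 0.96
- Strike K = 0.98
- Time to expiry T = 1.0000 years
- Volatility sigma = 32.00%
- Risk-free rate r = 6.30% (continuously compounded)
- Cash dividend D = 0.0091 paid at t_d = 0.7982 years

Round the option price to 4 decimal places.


Answer: Price = 0.1352

Derivation:
PV(D) = D * exp(-r * t_d) = 0.0091 * 0.95095684 = 0.00865371
S_0' = S_0 - PV(D) = 0.9600 - 0.00865371 = 0.95134629
d1 = (ln(S_0'/K) + (r + sigma^2/2)*T) / (sigma*sqrt(T)) = 0.26414237
d2 = d1 - sigma*sqrt(T) = -0.05585763
exp(-rT) = 0.93894347
N(d1) = 0.60416489; N(d2) = 0.47772761
C = S_0' * N(d1) - K * exp(-rT) * N(d2) = 0.95134629 * 0.60416489 - 0.9800 * 0.93894347 * 0.47772761 = 0.1352


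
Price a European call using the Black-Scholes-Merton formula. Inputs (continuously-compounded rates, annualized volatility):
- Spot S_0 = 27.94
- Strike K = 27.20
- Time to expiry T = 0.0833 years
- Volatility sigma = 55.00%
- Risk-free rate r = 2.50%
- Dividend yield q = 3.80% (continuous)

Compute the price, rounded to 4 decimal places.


Answer: Price = 2.1165

Derivation:
d1 = (ln(S/K) + (r - q + 0.5*sigma^2) * T) / (sigma * sqrt(T)) = 0.24164489
d2 = d1 - sigma * sqrt(T) = 0.08290533
exp(-rT) = 0.99791967; exp(-qT) = 0.99683960
C = S_0 * exp(-qT) * N(d1) - K * exp(-rT) * N(d2)
N(d1) = 0.59547233; N(d2) = 0.53303659
C = 27.9400 * 0.99683960 * 0.59547233 - 27.2000 * 0.99791967 * 0.53303659 = 2.1165


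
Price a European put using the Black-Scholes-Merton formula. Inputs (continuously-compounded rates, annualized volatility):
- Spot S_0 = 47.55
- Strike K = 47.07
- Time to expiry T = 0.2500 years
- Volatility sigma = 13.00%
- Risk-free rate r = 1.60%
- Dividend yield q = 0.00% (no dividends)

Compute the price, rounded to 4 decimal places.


Answer: Price = 0.9191

Derivation:
d1 = (ln(S/K) + (r - q + 0.5*sigma^2) * T) / (sigma * sqrt(T)) = 0.25012975
d2 = d1 - sigma * sqrt(T) = 0.18512975
exp(-rT) = 0.99600799; exp(-qT) = 1.00000000
P = K * exp(-rT) * N(-d2) - S_0 * exp(-qT) * N(-d1)
N(-d1) = 0.40124351; N(-d2) = 0.42656363
P = 47.0700 * 0.99600799 * 0.42656363 - 47.5500 * 1.00000000 * 0.40124351 = 0.9191


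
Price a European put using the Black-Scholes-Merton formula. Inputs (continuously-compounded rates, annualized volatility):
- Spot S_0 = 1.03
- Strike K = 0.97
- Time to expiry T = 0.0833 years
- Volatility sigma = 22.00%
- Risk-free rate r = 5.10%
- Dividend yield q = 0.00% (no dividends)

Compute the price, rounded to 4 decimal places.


Answer: Price = 0.0052

Derivation:
d1 = (ln(S/K) + (r - q + 0.5*sigma^2) * T) / (sigma * sqrt(T)) = 1.04388230
d2 = d1 - sigma * sqrt(T) = 0.98038648
exp(-rT) = 0.99576071; exp(-qT) = 1.00000000
P = K * exp(-rT) * N(-d2) - S_0 * exp(-qT) * N(-d1)
N(-d1) = 0.14826992; N(-d2) = 0.16344769
P = 0.9700 * 0.99576071 * 0.16344769 - 1.0300 * 1.00000000 * 0.14826992 = 0.0052


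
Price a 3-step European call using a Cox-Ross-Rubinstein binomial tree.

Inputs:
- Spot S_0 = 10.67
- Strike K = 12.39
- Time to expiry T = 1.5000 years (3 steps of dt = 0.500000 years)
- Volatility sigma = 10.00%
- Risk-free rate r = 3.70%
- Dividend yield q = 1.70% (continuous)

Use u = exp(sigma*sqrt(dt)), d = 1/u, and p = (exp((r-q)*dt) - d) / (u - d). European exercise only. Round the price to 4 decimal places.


dt = T/N = 0.500000
u = exp(sigma*sqrt(dt)) = 1.073271; d = 1/u = 0.931731
p = (exp((r-q)*dt) - d) / (u - d) = 0.553336
Discount per step: exp(-r*dt) = 0.981670
Stock lattice S(k, i) with i counting down-moves:
  k=0: S(0,0) = 10.6700
  k=1: S(1,0) = 11.4518; S(1,1) = 9.9416
  k=2: S(2,0) = 12.2909; S(2,1) = 10.6700; S(2,2) = 9.2629
  k=3: S(3,0) = 13.1914; S(3,1) = 11.4518; S(3,2) = 9.9416; S(3,3) = 8.6305
Terminal payoffs V(N, i) = max(S_T - K, 0):
  V(3,0) = 0.801440; V(3,1) = 0.000000; V(3,2) = 0.000000; V(3,3) = 0.000000
Backward induction: V(k, i) = exp(-r*dt) * [p * V(k+1, i) + (1-p) * V(k+1, i+1)].
  V(2,0) = exp(-r*dt) * [p*0.801440 + (1-p)*0.000000] = 0.435337
  V(2,1) = exp(-r*dt) * [p*0.000000 + (1-p)*0.000000] = 0.000000
  V(2,2) = exp(-r*dt) * [p*0.000000 + (1-p)*0.000000] = 0.000000
  V(1,0) = exp(-r*dt) * [p*0.435337 + (1-p)*0.000000] = 0.236472
  V(1,1) = exp(-r*dt) * [p*0.000000 + (1-p)*0.000000] = 0.000000
  V(0,0) = exp(-r*dt) * [p*0.236472 + (1-p)*0.000000] = 0.128450

Answer: Price = V(0,0) = 0.1284


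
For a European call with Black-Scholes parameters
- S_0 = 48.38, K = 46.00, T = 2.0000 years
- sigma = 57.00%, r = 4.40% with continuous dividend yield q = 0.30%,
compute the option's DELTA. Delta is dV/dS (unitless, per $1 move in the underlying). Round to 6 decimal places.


d1 = 0.5673540837; d2 = -0.2387476469
phi(d1) = 0.3396349681; exp(-qT) = 0.9940179641; exp(-rT) = 0.9157608767
N(d1) = 0.7147631805
Delta = exp(-qT) * N(d1) = 0.9940179641 * 0.7147631805 = 0.710487

Answer: Delta = 0.710487


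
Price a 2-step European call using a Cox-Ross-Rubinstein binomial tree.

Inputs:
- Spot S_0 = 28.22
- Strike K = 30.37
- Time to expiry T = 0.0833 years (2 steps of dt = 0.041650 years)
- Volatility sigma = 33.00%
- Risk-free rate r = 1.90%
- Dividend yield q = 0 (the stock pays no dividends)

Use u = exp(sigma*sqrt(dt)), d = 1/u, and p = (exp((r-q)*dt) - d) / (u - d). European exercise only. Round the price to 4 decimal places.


dt = T/N = 0.041650
u = exp(sigma*sqrt(dt)) = 1.069667; d = 1/u = 0.934870
p = (exp((r-q)*dt) - d) / (u - d) = 0.489042
Discount per step: exp(-r*dt) = 0.999209
Stock lattice S(k, i) with i counting down-moves:
  k=0: S(0,0) = 28.2200
  k=1: S(1,0) = 30.1860; S(1,1) = 26.3820
  k=2: S(2,0) = 32.2890; S(2,1) = 28.2200; S(2,2) = 24.6638
Terminal payoffs V(N, i) = max(S_T - K, 0):
  V(2,0) = 1.918978; V(2,1) = 0.000000; V(2,2) = 0.000000
Backward induction: V(k, i) = exp(-r*dt) * [p * V(k+1, i) + (1-p) * V(k+1, i+1)].
  V(1,0) = exp(-r*dt) * [p*1.918978 + (1-p)*0.000000] = 0.937719
  V(1,1) = exp(-r*dt) * [p*0.000000 + (1-p)*0.000000] = 0.000000
  V(0,0) = exp(-r*dt) * [p*0.937719 + (1-p)*0.000000] = 0.458222

Answer: Price = V(0,0) = 0.4582


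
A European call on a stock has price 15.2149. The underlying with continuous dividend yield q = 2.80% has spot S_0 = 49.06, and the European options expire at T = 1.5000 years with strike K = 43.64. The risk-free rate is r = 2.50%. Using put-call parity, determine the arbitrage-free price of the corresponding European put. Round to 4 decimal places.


Answer: Put price = 10.2066

Derivation:
Put-call parity: C - P = S_0 * exp(-qT) - K * exp(-rT).
S_0 * exp(-qT) = 49.0600 * 0.95886978 = 47.04215143
K * exp(-rT) = 43.6400 * 0.96319442 = 42.03380439
P = C - S*exp(-qT) + K*exp(-rT)
P = 15.2149 - 47.04215143 + 42.03380439 = 10.2066


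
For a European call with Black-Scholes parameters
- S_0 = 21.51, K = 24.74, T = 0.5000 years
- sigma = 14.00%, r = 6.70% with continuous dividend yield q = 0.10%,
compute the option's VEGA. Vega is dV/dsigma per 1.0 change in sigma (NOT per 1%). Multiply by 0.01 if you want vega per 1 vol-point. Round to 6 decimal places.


d1 = -1.0303901799; d2 = -1.1293851292
phi(d1) = 0.2346194370; exp(-qT) = 0.9995001250; exp(-rT) = 0.9670549112
Vega = S * exp(-qT) * phi(d1) * sqrt(T) = 21.5100 * 0.9995001250 * 0.2346194370 * 0.7071067812 = 3.566747

Answer: Vega = 3.566747


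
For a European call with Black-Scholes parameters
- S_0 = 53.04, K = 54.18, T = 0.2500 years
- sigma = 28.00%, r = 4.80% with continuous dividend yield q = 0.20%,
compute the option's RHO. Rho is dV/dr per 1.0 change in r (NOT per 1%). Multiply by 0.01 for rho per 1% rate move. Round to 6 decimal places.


d1 = 0.0002464944; d2 = -0.1397535056
phi(d1) = 0.3989422683; exp(-qT) = 0.9995001250; exp(-rT) = 0.9880717129
N(d2) = 0.4444273749
Rho = K*T*exp(-rT)*N(d2) = 54.1800 * 0.2500 * 0.9880717129 * 0.4444273749 = 5.947963

Answer: Rho = 5.947963


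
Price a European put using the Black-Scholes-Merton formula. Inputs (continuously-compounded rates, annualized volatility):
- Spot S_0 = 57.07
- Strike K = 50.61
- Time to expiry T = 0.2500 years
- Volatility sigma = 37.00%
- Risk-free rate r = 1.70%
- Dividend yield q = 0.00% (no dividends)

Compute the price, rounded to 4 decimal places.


Answer: Price = 1.4817

Derivation:
d1 = (ln(S/K) + (r - q + 0.5*sigma^2) * T) / (sigma * sqrt(T)) = 0.76482108
d2 = d1 - sigma * sqrt(T) = 0.57982108
exp(-rT) = 0.99575902; exp(-qT) = 1.00000000
P = K * exp(-rT) * N(-d2) - S_0 * exp(-qT) * N(-d1)
N(-d1) = 0.22218905; N(-d2) = 0.28101764
P = 50.6100 * 0.99575902 * 0.28101764 - 57.0700 * 1.00000000 * 0.22218905 = 1.4817


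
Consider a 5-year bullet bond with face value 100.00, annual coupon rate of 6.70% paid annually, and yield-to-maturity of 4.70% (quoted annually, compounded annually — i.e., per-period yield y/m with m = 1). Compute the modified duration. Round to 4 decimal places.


Answer: Modified duration = 4.2381

Derivation:
Coupon per period c = face * coupon_rate / m = 6.700000
Periods per year m = 1; per-period yield y/m = 0.047000
Number of cashflows N = 5
Cashflows (t years, CF_t, discount factor 1/(1+y/m)^(m*t), PV):
  t = 1.0000: CF_t = 6.700000, DF = 0.955110, PV = 6.399236
  t = 2.0000: CF_t = 6.700000, DF = 0.912235, PV = 6.111973
  t = 3.0000: CF_t = 6.700000, DF = 0.871284, PV = 5.837606
  t = 4.0000: CF_t = 6.700000, DF = 0.832172, PV = 5.575555
  t = 5.0000: CF_t = 106.700000, DF = 0.794816, PV = 84.806865
Price P = sum_t PV_t = 108.731235
First compute Macaulay numerator sum_t t * PV_t:
  t * PV_t at t = 1.0000: 6.399236
  t * PV_t at t = 2.0000: 12.223946
  t * PV_t at t = 3.0000: 17.512817
  t * PV_t at t = 4.0000: 22.302219
  t * PV_t at t = 5.0000: 424.034327
Macaulay duration D = 482.472545 / 108.731235 = 4.437295
Modified duration = D / (1 + y/m) = 4.437295 / (1 + 0.047000) = 4.238104


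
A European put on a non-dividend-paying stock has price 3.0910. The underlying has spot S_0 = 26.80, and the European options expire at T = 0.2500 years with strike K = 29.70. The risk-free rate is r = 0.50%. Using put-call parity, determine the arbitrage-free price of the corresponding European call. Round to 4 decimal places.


Answer: Call price = 0.2281

Derivation:
Put-call parity: C - P = S_0 * exp(-qT) - K * exp(-rT).
S_0 * exp(-qT) = 26.8000 * 1.00000000 = 26.80000000
K * exp(-rT) = 29.7000 * 0.99875078 = 29.66289819
C = P + S*exp(-qT) - K*exp(-rT)
C = 3.0910 + 26.80000000 - 29.66289819 = 0.2281


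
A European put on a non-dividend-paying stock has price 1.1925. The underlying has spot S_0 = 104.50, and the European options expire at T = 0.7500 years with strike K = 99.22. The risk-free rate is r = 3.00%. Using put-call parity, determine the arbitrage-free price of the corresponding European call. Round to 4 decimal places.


Put-call parity: C - P = S_0 * exp(-qT) - K * exp(-rT).
S_0 * exp(-qT) = 104.5000 * 1.00000000 = 104.50000000
K * exp(-rT) = 99.2200 * 0.97775124 = 97.01247775
C = P + S*exp(-qT) - K*exp(-rT)
C = 1.1925 + 104.50000000 - 97.01247775 = 8.6800

Answer: Call price = 8.6800


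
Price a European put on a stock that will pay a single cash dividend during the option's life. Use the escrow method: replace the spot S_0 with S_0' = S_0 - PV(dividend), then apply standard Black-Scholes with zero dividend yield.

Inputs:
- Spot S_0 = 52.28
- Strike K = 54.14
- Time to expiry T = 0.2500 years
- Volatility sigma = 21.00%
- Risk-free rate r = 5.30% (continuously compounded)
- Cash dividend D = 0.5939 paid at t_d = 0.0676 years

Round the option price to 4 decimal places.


Answer: Price = 3.1784

Derivation:
PV(D) = D * exp(-r * t_d) = 0.5939 * 0.99642361 = 0.59177598
S_0' = S_0 - PV(D) = 52.2800 - 0.59177598 = 51.68822402
d1 = (ln(S_0'/K) + (r + sigma^2/2)*T) / (sigma*sqrt(T)) = -0.26267432
d2 = d1 - sigma*sqrt(T) = -0.36767432
exp(-rT) = 0.98683739
N(-d1) = 0.60359920; N(-d2) = 0.64344196
P = K * exp(-rT) * N(-d2) - S_0' * N(-d1) = 54.1400 * 0.98683739 * 0.64344196 - 51.68822402 * 0.60359920 = 3.1784


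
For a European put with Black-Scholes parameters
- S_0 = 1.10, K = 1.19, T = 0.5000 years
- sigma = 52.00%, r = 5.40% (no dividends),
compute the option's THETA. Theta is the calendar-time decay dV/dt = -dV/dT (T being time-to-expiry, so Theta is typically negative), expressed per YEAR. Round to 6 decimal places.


Answer: Theta = -0.121980

Derivation:
d1 = 0.0433969726; d2 = -0.3242985536
phi(d1) = 0.3985667938; exp(-qT) = 1.0000000000; exp(-rT) = 0.9733612415
Theta = -S*exp(-qT)*phi(d1)*sigma/(2*sqrt(T)) + r*K*exp(-rT)*N(-d2) - q*S*exp(-qT)*N(-d1)
N(-d1) = 0.4826925455; N(-d2) = 0.6271439927; sqrt(T) = 0.7071067812
Term 1 = -1.1000 * 1.0000000000 * 0.3985667938 * 0.5200 / (2 * 0.7071067812) = -0.1612063497
Term 2 = 0.0540 * 1.1900 * 0.9733612415 * 0.6271439927 = 0.0392267237
Term 3 = 0 (no dividend yield, q = 0)
Theta = -0.1612063497 + (0.0392267237) + (0.0000000000) = -0.121980


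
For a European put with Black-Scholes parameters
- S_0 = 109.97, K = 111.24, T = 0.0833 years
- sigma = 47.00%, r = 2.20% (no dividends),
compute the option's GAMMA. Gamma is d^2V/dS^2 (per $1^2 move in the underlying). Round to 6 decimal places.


Answer: Gamma = 0.026743

Derivation:
d1 = -0.0033125135; d2 = -0.1389626886
phi(d1) = 0.3989400917; exp(-qT) = 1.0000000000; exp(-rT) = 0.9981690782
Gamma = exp(-qT) * phi(d1) / (S * sigma * sqrt(T)) = 1.0000000000 * 0.3989400917 / (109.9700 * 0.4700 * 0.2886173938) = 0.026743


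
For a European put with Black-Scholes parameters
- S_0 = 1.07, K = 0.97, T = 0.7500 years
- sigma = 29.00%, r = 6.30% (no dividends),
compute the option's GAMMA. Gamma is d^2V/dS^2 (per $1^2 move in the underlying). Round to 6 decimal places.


Answer: Gamma = 1.158396

Derivation:
d1 = 0.7043886544; d2 = 0.4532412873
phi(d1) = 0.3112931453; exp(-qT) = 1.0000000000; exp(-rT) = 0.9538489056
Gamma = exp(-qT) * phi(d1) / (S * sigma * sqrt(T)) = 1.0000000000 * 0.3112931453 / (1.0700 * 0.2900 * 0.8660254038) = 1.158396


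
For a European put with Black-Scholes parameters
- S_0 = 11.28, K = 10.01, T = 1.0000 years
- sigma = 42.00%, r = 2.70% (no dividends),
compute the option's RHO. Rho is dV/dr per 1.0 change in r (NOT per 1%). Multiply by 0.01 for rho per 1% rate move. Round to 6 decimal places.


d1 = 0.5586825065; d2 = 0.1386825065
phi(d1) = 0.3412972076; exp(-qT) = 1.0000000000; exp(-rT) = 0.9733612415
N(-d2) = 0.4448505211
Rho = -K*T*exp(-rT)*N(-d2) = -10.0100 * 1.0000 * 0.9733612415 * 0.4448505211 = -4.334333

Answer: Rho = -4.334333


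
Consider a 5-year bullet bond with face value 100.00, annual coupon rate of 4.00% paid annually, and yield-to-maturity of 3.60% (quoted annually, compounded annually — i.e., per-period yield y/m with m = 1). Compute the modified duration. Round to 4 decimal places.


Answer: Modified duration = 4.4727

Derivation:
Coupon per period c = face * coupon_rate / m = 4.000000
Periods per year m = 1; per-period yield y/m = 0.036000
Number of cashflows N = 5
Cashflows (t years, CF_t, discount factor 1/(1+y/m)^(m*t), PV):
  t = 1.0000: CF_t = 4.000000, DF = 0.965251, PV = 3.861004
  t = 2.0000: CF_t = 4.000000, DF = 0.931709, PV = 3.726838
  t = 3.0000: CF_t = 4.000000, DF = 0.899333, PV = 3.597334
  t = 4.0000: CF_t = 4.000000, DF = 0.868082, PV = 3.472330
  t = 5.0000: CF_t = 104.000000, DF = 0.837917, PV = 87.143412
Price P = sum_t PV_t = 101.800917
First compute Macaulay numerator sum_t t * PV_t:
  t * PV_t at t = 1.0000: 3.861004
  t * PV_t at t = 2.0000: 7.453675
  t * PV_t at t = 3.0000: 10.792001
  t * PV_t at t = 4.0000: 13.889319
  t * PV_t at t = 5.0000: 435.717062
Macaulay duration D = 471.713062 / 101.800917 = 4.633682
Modified duration = D / (1 + y/m) = 4.633682 / (1 + 0.036000) = 4.472666
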